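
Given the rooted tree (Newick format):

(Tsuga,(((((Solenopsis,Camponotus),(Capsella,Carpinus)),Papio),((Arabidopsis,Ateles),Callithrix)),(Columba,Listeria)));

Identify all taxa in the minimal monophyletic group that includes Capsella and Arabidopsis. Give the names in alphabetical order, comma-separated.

Tracing Capsella: it sits inside (Capsella,Carpinus).
Tracing Arabidopsis: it sits inside (Arabidopsis,Ateles).
The smallest clade enclosing both is ((((Solenopsis,Camponotus),(Capsella,Carpinus)),Papio),((Arabidopsis,Ateles),Callithrix)); the answer is its 8 terminal taxa in alphabetical order.

Arabidopsis, Ateles, Callithrix, Camponotus, Capsella, Carpinus, Papio, Solenopsis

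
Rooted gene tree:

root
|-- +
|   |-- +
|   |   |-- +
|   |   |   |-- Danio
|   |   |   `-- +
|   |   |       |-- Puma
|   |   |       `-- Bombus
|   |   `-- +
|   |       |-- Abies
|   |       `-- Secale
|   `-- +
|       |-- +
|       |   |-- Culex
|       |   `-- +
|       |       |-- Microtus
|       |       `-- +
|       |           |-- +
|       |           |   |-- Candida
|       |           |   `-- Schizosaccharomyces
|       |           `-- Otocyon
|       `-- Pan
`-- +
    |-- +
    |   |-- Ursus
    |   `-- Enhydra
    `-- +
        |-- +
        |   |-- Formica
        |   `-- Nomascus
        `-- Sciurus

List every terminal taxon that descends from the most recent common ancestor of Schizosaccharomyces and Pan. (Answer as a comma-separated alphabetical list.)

Candida, Culex, Microtus, Otocyon, Pan, Schizosaccharomyces

Tracing Schizosaccharomyces: it sits inside (Candida,Schizosaccharomyces).
Tracing Pan: it sits inside ((Culex,(Microtus,((Candida,Schizosaccharomyces),Otocyon))),Pan).
The smallest clade enclosing both is ((Culex,(Microtus,((Candida,Schizosaccharomyces),Otocyon))),Pan); the answer is its 6 terminal taxa in alphabetical order.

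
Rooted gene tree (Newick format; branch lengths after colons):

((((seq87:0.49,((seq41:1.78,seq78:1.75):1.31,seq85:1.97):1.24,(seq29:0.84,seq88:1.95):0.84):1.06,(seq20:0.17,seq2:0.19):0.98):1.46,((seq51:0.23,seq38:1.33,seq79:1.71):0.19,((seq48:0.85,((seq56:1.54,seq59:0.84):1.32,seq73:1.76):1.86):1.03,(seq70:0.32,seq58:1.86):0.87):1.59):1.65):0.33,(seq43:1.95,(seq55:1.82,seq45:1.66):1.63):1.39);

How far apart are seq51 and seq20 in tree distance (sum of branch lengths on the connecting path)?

4.68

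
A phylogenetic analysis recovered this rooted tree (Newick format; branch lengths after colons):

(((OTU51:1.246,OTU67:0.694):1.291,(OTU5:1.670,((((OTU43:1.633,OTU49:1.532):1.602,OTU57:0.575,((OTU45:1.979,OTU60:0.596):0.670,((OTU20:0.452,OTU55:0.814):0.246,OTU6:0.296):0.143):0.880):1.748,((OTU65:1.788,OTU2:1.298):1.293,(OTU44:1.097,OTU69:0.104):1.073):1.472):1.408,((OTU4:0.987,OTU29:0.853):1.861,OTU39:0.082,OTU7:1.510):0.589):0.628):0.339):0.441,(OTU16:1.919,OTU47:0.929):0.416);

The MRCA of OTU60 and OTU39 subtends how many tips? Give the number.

The MRCA of OTU60 and OTU39 is the node subtending ((((OTU43,OTU49),OTU57,((OTU45,OTU60),((OTU20,OTU55),OTU6))),((OTU65,OTU2),(OTU44,OTU69))),((OTU4,OTU29),OTU39,OTU7)).
That clade contains 16 terminal taxa: OTU2, OTU20, OTU29, OTU39, OTU4, OTU43, OTU44, OTU45, OTU49, OTU55, OTU57, OTU6, OTU60, OTU65, OTU69, OTU7.

16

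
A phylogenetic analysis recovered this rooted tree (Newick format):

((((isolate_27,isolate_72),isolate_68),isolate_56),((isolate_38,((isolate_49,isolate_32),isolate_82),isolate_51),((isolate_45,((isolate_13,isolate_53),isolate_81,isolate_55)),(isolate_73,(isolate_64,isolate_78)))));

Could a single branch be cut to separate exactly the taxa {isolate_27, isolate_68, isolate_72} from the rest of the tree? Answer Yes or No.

The most recent common ancestor of these taxa subtends ((isolate_27,isolate_72),isolate_68).
That clade has exactly 3 tips — every listed taxon and nothing else — so the group is monophyletic.

Yes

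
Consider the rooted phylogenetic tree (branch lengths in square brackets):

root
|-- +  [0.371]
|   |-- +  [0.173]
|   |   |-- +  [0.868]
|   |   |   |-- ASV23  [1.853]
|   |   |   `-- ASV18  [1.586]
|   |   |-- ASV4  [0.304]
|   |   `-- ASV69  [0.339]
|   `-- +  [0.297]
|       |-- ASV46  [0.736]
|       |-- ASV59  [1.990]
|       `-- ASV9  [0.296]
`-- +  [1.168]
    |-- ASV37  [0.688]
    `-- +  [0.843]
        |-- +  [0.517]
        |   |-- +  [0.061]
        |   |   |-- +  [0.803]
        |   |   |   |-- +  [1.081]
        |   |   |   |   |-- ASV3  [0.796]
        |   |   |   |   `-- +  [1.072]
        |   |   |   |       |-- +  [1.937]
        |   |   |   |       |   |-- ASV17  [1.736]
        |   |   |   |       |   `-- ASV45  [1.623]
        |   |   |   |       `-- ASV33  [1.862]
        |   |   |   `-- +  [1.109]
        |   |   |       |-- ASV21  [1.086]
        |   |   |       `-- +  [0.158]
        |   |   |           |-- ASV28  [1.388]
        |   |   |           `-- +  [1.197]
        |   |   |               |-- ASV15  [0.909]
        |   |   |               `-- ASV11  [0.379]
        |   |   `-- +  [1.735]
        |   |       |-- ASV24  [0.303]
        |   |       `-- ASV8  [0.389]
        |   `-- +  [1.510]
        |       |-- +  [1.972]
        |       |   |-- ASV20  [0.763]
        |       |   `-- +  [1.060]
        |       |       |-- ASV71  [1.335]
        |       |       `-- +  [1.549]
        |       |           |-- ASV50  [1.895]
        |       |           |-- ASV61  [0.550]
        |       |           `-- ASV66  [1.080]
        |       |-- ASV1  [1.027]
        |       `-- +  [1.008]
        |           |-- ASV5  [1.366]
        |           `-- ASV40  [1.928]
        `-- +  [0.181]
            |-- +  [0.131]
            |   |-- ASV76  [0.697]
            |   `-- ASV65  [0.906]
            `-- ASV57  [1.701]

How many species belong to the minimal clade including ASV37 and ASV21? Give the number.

22

The MRCA of ASV37 and ASV21 is the node subtending (ASV37,(((((ASV3,((ASV17,ASV45),ASV33)),(ASV21,(ASV28,(ASV15,ASV11)))),(ASV24,ASV8)),((ASV20,(ASV71,(ASV50,ASV61,ASV66))),ASV1,(ASV5,ASV40))),((ASV76,ASV65),ASV57))).
That clade contains 22 terminal taxa: ASV1, ASV11, ASV15, ASV17, ASV20, ASV21, ASV24, ASV28, ASV3, ASV33, ASV37, ASV40, ASV45, ASV5, ASV50, ASV57, ASV61, ASV65, ASV66, ASV71, ASV76, ASV8.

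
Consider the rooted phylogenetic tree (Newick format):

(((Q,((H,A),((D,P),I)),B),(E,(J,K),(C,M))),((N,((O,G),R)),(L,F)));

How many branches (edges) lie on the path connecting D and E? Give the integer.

The MRCA of D and E is the node subtending ((Q,((H,A),((D,P),I)),B),(E,(J,K),(C,M))).
From D up to that node: 5 branches. From E up to the same node: 2 branches. Total: 5 + 2 = 7.

7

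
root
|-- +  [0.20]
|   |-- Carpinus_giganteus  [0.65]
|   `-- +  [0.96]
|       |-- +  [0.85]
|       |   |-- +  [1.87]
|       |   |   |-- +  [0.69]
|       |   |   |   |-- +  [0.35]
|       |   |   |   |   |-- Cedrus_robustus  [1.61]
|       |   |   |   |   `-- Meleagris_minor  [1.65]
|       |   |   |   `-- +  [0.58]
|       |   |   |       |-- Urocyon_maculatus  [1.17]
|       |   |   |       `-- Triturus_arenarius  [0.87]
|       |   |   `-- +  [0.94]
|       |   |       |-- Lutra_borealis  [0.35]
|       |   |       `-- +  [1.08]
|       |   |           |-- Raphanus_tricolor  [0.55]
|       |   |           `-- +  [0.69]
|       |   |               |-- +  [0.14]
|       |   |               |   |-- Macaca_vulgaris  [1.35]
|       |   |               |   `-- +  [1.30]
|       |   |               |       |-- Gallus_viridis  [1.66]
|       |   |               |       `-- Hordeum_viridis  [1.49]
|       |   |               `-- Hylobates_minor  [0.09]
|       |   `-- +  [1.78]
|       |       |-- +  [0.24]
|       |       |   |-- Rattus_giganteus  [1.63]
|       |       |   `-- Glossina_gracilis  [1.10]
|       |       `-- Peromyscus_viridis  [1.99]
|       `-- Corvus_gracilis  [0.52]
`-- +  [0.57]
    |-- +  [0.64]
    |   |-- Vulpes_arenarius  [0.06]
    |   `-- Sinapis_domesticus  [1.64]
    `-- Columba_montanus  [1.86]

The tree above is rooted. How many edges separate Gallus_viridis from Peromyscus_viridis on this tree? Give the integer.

The MRCA of Gallus_viridis and Peromyscus_viridis is the node subtending ((((Cedrus_robustus,Meleagris_minor),(Urocyon_maculatus,Triturus_arenarius)),(Lutra_borealis,(Raphanus_tricolor,((Macaca_vulgaris,(Gallus_viridis,Hordeum_viridis)),Hylobates_minor)))),((Rattus_giganteus,Glossina_gracilis),Peromyscus_viridis)).
From Gallus_viridis up to that node: 7 branches. From Peromyscus_viridis up to the same node: 2 branches. Total: 7 + 2 = 9.

9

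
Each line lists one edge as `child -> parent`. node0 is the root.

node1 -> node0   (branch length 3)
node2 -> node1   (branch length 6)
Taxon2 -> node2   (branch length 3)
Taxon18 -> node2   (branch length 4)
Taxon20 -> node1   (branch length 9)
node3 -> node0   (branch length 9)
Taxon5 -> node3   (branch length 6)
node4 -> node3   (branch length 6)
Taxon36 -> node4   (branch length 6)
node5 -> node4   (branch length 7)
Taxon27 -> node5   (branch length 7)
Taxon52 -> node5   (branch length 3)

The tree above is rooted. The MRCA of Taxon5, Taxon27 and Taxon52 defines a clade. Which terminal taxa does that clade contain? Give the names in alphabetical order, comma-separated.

Taxon27, Taxon36, Taxon5, Taxon52

Tracing Taxon5: it sits inside (Taxon5,(Taxon36,(Taxon27,Taxon52))).
Tracing Taxon27: it sits inside (Taxon27,Taxon52).
Tracing Taxon52: it sits inside (Taxon27,Taxon52).
The smallest clade enclosing all 3 is (Taxon5,(Taxon36,(Taxon27,Taxon52))); the answer is its 4 terminal taxa in alphabetical order.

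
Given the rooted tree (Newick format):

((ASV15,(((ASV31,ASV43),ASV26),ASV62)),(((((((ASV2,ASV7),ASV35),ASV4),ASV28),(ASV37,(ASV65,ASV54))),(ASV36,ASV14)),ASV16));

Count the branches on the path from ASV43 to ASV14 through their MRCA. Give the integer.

The MRCA of ASV43 and ASV14 is the root of the tree.
From ASV43 up to that node: 5 branches. From ASV14 up to the same node: 4 branches. Total: 5 + 4 = 9.

9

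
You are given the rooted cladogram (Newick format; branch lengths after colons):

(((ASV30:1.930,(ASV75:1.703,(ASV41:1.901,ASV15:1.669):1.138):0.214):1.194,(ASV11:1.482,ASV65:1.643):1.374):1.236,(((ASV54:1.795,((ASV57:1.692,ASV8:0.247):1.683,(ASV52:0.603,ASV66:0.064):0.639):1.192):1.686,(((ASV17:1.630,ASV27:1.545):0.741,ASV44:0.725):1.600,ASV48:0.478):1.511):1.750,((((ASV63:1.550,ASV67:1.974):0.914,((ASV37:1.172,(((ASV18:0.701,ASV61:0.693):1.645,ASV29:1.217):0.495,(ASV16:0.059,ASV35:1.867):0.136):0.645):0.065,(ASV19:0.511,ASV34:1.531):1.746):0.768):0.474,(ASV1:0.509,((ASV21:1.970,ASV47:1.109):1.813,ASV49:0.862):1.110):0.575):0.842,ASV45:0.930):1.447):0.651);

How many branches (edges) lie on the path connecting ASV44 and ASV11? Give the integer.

The MRCA of ASV44 and ASV11 is the root of the tree.
From ASV44 up to that node: 5 branches. From ASV11 up to the same node: 3 branches. Total: 5 + 3 = 8.

8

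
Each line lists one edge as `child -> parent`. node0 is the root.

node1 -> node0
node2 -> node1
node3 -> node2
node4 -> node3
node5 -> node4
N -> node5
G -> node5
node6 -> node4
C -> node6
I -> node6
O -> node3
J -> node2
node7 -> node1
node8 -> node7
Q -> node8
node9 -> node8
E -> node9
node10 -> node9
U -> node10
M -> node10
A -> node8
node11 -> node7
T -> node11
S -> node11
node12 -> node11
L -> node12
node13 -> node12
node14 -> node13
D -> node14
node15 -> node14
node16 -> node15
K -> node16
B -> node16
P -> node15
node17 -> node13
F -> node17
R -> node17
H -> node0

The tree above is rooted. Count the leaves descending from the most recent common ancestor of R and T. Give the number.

The MRCA of R and T is the node subtending (T,S,(L,((D,((K,B),P)),(F,R)))).
That clade contains 9 terminal taxa: B, D, F, K, L, P, R, S, T.

9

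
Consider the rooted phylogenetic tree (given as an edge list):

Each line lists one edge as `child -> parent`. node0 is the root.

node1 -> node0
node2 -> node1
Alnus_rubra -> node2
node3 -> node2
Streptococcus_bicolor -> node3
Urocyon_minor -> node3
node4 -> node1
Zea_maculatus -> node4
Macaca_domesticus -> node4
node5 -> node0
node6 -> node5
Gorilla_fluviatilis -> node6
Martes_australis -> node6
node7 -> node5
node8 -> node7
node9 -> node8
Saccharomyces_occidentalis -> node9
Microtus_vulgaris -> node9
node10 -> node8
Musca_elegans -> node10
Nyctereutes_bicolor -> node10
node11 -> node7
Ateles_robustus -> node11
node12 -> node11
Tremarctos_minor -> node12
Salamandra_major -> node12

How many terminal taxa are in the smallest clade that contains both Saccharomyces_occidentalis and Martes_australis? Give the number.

9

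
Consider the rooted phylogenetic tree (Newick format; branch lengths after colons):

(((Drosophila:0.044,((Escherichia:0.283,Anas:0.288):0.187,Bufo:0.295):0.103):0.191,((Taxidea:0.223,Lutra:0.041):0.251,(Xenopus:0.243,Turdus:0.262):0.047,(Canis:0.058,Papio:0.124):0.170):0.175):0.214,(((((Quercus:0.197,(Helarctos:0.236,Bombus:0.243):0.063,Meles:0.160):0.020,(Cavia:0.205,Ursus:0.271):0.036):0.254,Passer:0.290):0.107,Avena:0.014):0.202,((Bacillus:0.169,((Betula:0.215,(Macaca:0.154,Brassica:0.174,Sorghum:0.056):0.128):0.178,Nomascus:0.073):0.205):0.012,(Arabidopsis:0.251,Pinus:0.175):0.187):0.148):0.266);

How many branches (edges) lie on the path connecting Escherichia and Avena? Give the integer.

The MRCA of Escherichia and Avena is the root of the tree.
From Escherichia up to that node: 5 branches. From Avena up to the same node: 3 branches. Total: 5 + 3 = 8.

8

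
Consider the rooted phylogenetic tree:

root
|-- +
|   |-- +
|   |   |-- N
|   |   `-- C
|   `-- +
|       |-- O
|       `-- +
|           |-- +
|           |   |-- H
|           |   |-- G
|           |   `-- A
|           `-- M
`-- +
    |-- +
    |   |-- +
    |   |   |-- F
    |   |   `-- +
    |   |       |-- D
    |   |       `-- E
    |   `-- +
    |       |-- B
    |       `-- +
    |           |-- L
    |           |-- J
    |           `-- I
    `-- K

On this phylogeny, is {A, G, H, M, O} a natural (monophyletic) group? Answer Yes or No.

Yes

The most recent common ancestor of these taxa subtends (O,((H,G,A),M)).
That clade has exactly 5 tips — every listed taxon and nothing else — so the group is monophyletic.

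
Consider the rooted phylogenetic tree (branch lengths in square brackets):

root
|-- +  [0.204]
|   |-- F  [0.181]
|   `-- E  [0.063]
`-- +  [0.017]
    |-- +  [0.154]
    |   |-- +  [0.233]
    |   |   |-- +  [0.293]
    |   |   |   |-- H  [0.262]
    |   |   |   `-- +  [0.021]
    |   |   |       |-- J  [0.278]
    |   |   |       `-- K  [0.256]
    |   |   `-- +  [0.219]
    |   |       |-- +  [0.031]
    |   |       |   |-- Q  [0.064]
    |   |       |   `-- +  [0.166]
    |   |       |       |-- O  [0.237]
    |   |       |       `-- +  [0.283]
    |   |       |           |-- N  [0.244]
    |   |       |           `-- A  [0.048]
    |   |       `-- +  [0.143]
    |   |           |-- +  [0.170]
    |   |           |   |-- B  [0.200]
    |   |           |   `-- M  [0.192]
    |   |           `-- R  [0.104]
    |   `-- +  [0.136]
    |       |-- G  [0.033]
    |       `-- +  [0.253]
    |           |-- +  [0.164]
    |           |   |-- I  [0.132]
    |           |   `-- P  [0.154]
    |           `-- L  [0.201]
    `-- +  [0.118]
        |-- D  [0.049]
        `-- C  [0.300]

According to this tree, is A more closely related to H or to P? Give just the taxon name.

H

The MRCA of A and H subtends ((H,(J,K)),((Q,(O,(N,A))),((B,M),R))) (10 taxa).
The MRCA of A and P subtends (((H,(J,K)),((Q,(O,(N,A))),((B,M),R))),(G,((I,P),L))) (14 taxa).
The first is nested inside the second, so A shares a more recent common ancestor with H.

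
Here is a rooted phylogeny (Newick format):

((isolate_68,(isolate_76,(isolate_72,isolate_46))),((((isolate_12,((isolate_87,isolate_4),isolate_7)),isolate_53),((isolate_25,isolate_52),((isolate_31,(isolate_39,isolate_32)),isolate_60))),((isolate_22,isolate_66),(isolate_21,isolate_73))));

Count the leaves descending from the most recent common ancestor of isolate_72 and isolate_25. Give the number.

19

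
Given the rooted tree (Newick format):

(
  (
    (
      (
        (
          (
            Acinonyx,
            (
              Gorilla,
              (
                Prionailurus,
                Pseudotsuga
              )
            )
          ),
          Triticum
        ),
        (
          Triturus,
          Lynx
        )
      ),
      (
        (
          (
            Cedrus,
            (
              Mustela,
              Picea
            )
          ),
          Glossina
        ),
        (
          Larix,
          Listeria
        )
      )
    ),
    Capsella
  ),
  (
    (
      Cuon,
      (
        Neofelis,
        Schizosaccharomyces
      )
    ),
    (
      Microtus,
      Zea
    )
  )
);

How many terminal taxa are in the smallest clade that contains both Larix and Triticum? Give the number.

The MRCA of Larix and Triticum is the node subtending ((((Acinonyx,(Gorilla,(Prionailurus,Pseudotsuga))),Triticum),(Triturus,Lynx)),(((Cedrus,(Mustela,Picea)),Glossina),(Larix,Listeria))).
That clade contains 13 terminal taxa: Acinonyx, Cedrus, Glossina, Gorilla, Larix, Listeria, Lynx, Mustela, Picea, Prionailurus, Pseudotsuga, Triticum, Triturus.

13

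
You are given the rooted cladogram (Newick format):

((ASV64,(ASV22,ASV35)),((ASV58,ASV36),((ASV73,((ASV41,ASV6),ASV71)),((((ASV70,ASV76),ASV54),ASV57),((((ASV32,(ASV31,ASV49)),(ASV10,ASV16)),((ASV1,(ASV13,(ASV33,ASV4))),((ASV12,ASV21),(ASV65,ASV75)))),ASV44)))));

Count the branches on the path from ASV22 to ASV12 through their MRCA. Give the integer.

12

The MRCA of ASV22 and ASV12 is the root of the tree.
From ASV22 up to that node: 3 branches. From ASV12 up to the same node: 9 branches. Total: 3 + 9 = 12.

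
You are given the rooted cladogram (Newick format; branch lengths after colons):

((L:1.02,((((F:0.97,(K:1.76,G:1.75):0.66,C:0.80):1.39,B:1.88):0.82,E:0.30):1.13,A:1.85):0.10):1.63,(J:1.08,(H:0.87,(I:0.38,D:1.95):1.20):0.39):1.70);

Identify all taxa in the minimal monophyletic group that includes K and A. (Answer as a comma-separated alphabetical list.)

Tracing K: it sits inside (K,G).
Tracing A: it sits inside ((((F,(K,G),C),B),E),A).
The smallest clade enclosing both is ((((F,(K,G),C),B),E),A); the answer is its 7 terminal taxa in alphabetical order.

A, B, C, E, F, G, K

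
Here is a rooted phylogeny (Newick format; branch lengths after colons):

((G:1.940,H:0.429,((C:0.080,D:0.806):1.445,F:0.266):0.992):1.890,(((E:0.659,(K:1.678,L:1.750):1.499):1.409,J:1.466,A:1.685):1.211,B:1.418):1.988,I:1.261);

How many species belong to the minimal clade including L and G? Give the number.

The MRCA of L and G is the root, so the clade is the entire tree.
That clade contains 12 terminal taxa: A, B, C, D, E, F, G, H, I, J, K, L.

12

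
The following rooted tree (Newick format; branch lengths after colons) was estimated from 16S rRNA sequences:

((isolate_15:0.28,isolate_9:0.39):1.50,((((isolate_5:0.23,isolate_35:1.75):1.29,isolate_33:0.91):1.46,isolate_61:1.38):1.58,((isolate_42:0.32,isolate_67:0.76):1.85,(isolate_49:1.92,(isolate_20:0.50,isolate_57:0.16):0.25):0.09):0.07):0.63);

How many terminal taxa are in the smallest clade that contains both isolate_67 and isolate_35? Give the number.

9

The MRCA of isolate_67 and isolate_35 is the node subtending ((((isolate_5,isolate_35),isolate_33),isolate_61),((isolate_42,isolate_67),(isolate_49,(isolate_20,isolate_57)))).
That clade contains 9 terminal taxa: isolate_20, isolate_33, isolate_35, isolate_42, isolate_49, isolate_5, isolate_57, isolate_61, isolate_67.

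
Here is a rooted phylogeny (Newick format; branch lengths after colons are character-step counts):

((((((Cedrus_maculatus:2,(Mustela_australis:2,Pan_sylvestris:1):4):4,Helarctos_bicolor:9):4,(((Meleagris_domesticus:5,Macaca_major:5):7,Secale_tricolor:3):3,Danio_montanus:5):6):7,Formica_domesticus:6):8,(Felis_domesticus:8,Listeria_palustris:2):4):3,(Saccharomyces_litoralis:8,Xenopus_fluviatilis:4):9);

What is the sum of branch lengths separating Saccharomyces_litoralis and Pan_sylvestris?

48

The path runs Saccharomyces_litoralis → … → MRCA → … → Pan_sylvestris; the MRCA is the root of the tree.
Branch lengths along that path: 8 + 9 + 3 + 8 + 7 + 4 + 4 + 4 + 1 = 48.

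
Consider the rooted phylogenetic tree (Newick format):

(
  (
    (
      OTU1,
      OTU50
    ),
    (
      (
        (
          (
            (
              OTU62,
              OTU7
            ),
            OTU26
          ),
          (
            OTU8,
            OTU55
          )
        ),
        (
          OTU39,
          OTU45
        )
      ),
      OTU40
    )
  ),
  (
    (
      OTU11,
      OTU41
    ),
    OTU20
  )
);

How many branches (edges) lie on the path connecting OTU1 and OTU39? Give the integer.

6

The MRCA of OTU1 and OTU39 is the node subtending ((OTU1,OTU50),(((((OTU62,OTU7),OTU26),(OTU8,OTU55)),(OTU39,OTU45)),OTU40)).
From OTU1 up to that node: 2 branches. From OTU39 up to the same node: 4 branches. Total: 2 + 4 = 6.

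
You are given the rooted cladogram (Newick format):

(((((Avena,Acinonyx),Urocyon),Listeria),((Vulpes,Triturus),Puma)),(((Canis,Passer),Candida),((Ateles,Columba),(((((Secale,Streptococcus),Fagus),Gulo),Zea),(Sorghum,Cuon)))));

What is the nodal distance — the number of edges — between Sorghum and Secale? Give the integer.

7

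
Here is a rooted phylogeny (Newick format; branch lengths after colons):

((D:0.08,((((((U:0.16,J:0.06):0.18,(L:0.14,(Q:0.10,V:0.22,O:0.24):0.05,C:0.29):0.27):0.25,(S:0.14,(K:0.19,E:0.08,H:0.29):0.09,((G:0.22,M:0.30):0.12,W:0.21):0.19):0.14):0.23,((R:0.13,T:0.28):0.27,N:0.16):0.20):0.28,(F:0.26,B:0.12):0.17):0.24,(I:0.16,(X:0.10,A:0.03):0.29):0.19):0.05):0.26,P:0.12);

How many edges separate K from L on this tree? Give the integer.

6

The MRCA of K and L is the node subtending (((U,J),(L,(Q,V,O),C)),(S,(K,E,H),((G,M),W))).
From K up to that node: 3 branches. From L up to the same node: 3 branches. Total: 3 + 3 = 6.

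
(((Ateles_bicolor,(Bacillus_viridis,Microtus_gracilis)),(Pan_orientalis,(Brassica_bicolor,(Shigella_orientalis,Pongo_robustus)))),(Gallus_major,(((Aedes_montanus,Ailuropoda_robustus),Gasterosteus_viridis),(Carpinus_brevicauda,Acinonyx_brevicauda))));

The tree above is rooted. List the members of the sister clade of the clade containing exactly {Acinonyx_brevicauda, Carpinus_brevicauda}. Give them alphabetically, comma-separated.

Aedes_montanus, Ailuropoda_robustus, Gasterosteus_viridis

The clade containing exactly {Acinonyx_brevicauda, Carpinus_brevicauda} attaches to the tree at the node subtending (((Aedes_montanus,Ailuropoda_robustus),Gasterosteus_viridis),(Carpinus_brevicauda,Acinonyx_brevicauda)).
The other lineage descending from that same node — the sister group — is ((Aedes_montanus,Ailuropoda_robustus),Gasterosteus_viridis); its 3 tips in alphabetical order are the answer.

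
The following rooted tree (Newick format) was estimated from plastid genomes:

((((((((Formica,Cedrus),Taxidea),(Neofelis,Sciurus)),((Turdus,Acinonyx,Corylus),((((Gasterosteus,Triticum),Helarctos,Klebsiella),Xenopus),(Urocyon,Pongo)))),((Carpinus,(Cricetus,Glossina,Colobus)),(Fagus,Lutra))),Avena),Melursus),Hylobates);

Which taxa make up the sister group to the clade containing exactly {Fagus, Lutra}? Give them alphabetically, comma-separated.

Carpinus, Colobus, Cricetus, Glossina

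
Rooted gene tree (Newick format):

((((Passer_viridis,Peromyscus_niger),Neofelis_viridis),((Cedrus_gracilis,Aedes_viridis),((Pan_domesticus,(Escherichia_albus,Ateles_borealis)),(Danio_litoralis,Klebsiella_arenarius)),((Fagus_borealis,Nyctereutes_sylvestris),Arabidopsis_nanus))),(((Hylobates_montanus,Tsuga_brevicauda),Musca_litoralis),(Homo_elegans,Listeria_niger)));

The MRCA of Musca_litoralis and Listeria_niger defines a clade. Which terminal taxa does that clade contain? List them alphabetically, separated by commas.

Homo_elegans, Hylobates_montanus, Listeria_niger, Musca_litoralis, Tsuga_brevicauda

Tracing Musca_litoralis: it sits inside ((Hylobates_montanus,Tsuga_brevicauda),Musca_litoralis).
Tracing Listeria_niger: it sits inside (Homo_elegans,Listeria_niger).
The smallest clade enclosing both is (((Hylobates_montanus,Tsuga_brevicauda),Musca_litoralis),(Homo_elegans,Listeria_niger)); the answer is its 5 terminal taxa in alphabetical order.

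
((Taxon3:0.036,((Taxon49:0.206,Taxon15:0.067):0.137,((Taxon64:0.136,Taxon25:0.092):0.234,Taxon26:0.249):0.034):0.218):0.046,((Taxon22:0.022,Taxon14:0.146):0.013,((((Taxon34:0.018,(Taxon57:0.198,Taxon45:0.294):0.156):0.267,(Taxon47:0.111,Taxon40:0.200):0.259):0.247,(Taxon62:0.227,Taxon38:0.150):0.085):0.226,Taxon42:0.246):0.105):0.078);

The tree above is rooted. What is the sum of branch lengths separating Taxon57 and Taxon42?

The path runs Taxon57 → … → MRCA → … → Taxon42; the MRCA is the node subtending ((((Taxon34,(Taxon57,Taxon45)),(Taxon47,Taxon40)),(Taxon62,Taxon38)),Taxon42).
Branch lengths along that path: 0.198 + 0.156 + 0.267 + 0.247 + 0.226 + 0.246 = 1.340.

1.340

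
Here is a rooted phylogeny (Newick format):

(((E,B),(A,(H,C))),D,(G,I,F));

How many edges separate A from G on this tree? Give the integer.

5

The MRCA of A and G is the root of the tree.
From A up to that node: 3 branches. From G up to the same node: 2 branches. Total: 3 + 2 = 5.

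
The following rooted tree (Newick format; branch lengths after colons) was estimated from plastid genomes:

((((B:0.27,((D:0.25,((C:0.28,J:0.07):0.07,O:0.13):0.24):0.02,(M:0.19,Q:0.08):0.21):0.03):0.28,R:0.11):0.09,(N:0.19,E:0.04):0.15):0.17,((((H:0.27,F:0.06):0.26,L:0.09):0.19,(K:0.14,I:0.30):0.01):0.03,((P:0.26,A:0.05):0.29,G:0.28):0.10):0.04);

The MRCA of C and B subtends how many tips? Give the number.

The MRCA of C and B is the node subtending (B,((D,((C,J),O)),(M,Q))).
That clade contains 7 terminal taxa: B, C, D, J, M, O, Q.

7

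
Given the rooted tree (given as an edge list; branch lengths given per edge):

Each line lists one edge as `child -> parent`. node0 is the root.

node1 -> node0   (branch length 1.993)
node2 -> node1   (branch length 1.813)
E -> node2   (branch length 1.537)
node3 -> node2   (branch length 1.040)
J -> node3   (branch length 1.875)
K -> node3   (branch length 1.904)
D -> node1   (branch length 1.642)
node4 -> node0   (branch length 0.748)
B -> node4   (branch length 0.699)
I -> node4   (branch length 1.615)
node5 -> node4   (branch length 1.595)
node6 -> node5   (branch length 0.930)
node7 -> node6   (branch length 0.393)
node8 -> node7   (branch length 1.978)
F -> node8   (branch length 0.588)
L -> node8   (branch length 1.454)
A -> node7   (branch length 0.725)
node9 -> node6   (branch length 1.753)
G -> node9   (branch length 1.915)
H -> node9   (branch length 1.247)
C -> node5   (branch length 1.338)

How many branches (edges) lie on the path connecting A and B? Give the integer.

5

The MRCA of A and B is the node subtending (B,I,((((F,L),A),(G,H)),C)).
From A up to that node: 4 branches. From B up to the same node: 1 branch. Total: 4 + 1 = 5.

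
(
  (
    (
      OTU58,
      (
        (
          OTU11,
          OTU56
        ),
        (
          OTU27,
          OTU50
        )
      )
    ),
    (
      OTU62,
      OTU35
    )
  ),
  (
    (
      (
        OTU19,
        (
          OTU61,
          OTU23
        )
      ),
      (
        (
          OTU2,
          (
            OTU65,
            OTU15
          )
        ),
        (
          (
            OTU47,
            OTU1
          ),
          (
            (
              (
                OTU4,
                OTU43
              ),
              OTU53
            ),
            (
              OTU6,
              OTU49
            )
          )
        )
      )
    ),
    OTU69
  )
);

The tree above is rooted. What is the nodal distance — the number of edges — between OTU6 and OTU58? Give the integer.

The MRCA of OTU6 and OTU58 is the root of the tree.
From OTU6 up to that node: 7 branches. From OTU58 up to the same node: 3 branches. Total: 7 + 3 = 10.

10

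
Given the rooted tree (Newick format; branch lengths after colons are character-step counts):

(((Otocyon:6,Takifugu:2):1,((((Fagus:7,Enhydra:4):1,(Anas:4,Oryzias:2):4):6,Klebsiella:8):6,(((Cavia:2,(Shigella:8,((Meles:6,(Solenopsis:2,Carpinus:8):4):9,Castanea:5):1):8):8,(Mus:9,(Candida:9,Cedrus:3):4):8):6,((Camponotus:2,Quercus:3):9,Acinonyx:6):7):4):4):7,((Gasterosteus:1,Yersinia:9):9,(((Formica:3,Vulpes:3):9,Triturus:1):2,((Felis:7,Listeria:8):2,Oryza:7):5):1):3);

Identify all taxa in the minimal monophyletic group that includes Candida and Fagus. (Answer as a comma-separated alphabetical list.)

Tracing Candida: it sits inside (Candida,Cedrus).
Tracing Fagus: it sits inside (Fagus,Enhydra).
The smallest clade enclosing both is ((((Fagus,Enhydra),(Anas,Oryzias)),Klebsiella),(((Cavia,(Shigella,((Meles,(Solenopsis,Carpinus)),Castanea))),(Mus,(Candida,Cedrus))),((Camponotus,Quercus),Acinonyx))); the answer is its 17 terminal taxa in alphabetical order.

Acinonyx, Anas, Camponotus, Candida, Carpinus, Castanea, Cavia, Cedrus, Enhydra, Fagus, Klebsiella, Meles, Mus, Oryzias, Quercus, Shigella, Solenopsis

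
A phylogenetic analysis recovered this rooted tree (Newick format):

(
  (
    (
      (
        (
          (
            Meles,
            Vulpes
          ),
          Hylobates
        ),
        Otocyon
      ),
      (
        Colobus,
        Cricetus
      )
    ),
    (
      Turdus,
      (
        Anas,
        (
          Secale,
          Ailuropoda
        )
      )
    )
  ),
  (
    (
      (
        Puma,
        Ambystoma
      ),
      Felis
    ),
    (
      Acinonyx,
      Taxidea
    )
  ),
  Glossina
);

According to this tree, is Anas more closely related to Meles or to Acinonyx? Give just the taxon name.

The MRCA of Anas and Meles subtends (((((Meles,Vulpes),Hylobates),Otocyon),(Colobus,Cricetus)),(Turdus,(Anas,(Secale,Ailuropoda)))) (10 taxa).
The MRCA of Anas and Acinonyx is the root, subtending the entire tree (16 taxa).
The first is nested inside the second, so Anas shares a more recent common ancestor with Meles.

Meles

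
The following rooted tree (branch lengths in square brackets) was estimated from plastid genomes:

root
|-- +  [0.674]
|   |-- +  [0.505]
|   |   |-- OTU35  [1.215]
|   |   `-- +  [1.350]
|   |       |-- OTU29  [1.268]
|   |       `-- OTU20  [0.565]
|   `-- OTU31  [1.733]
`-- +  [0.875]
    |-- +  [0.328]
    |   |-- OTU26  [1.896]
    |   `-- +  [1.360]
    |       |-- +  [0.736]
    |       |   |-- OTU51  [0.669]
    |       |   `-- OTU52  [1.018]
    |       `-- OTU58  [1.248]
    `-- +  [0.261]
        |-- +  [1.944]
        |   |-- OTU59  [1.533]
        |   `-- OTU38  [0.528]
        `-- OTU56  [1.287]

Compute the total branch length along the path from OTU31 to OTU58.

The path runs OTU31 → … → MRCA → … → OTU58; the MRCA is the root of the tree.
Branch lengths along that path: 1.733 + 0.674 + 0.875 + 0.328 + 1.360 + 1.248 = 6.218.

6.218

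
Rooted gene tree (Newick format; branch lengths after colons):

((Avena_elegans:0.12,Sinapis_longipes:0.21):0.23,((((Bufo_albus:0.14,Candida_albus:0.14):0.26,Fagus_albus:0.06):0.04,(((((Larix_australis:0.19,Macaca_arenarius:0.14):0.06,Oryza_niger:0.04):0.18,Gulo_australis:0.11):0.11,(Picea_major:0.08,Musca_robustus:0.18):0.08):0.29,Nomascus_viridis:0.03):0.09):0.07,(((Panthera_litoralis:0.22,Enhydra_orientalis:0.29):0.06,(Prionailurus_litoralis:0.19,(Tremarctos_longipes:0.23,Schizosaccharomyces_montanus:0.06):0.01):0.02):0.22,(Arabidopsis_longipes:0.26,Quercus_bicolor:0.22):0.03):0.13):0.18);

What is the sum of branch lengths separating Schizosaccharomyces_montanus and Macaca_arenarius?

The path runs Schizosaccharomyces_montanus → … → MRCA → … → Macaca_arenarius; the MRCA is the node subtending ((((Bufo_albus,Candida_albus),Fagus_albus),(((((Larix_australis,Macaca_arenarius),Oryza_niger),Gulo_australis),(Picea_major,Musca_robustus)),Nomascus_viridis)),(((Panthera_litoralis,Enhydra_orientalis),(Prionailurus_litoralis,(Tremarctos_longipes,Schizosaccharomyces_montanus))),(Arabidopsis_longipes,Quercus_bicolor))).
Branch lengths along that path: 0.06 + 0.01 + 0.02 + 0.22 + 0.13 + 0.07 + 0.09 + 0.29 + 0.11 + 0.18 + 0.06 + 0.14 = 1.38.

1.38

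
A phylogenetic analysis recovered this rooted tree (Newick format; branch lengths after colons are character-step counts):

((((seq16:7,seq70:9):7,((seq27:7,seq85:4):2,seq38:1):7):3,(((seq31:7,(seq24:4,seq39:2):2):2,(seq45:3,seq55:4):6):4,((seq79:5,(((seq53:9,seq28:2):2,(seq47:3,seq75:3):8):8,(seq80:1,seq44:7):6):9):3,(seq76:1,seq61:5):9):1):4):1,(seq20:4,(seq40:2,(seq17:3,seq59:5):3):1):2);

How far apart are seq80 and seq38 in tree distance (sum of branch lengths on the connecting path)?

35

The path runs seq80 → … → MRCA → … → seq38; the MRCA is the node subtending (((seq16,seq70),((seq27,seq85),seq38)),(((seq31,(seq24,seq39)),(seq45,seq55)),((seq79,(((seq53,seq28),(seq47,seq75)),(seq80,seq44))),(seq76,seq61)))).
Branch lengths along that path: 1 + 6 + 9 + 3 + 1 + 4 + 3 + 7 + 1 = 35.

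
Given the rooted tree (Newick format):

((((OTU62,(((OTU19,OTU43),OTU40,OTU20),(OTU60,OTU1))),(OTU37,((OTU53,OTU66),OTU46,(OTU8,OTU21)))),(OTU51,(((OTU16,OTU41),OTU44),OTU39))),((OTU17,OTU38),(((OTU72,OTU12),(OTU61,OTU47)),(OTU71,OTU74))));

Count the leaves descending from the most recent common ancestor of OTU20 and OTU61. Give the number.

The MRCA of OTU20 and OTU61 is the root, so the clade is the entire tree.
That clade contains 26 terminal taxa: OTU1, OTU12, OTU16, OTU17, OTU19, OTU20, OTU21, OTU37, OTU38, OTU39, OTU40, OTU41, OTU43, OTU44, OTU46, OTU47, OTU51, OTU53, OTU60, OTU61, OTU62, OTU66, OTU71, OTU72, OTU74, OTU8.

26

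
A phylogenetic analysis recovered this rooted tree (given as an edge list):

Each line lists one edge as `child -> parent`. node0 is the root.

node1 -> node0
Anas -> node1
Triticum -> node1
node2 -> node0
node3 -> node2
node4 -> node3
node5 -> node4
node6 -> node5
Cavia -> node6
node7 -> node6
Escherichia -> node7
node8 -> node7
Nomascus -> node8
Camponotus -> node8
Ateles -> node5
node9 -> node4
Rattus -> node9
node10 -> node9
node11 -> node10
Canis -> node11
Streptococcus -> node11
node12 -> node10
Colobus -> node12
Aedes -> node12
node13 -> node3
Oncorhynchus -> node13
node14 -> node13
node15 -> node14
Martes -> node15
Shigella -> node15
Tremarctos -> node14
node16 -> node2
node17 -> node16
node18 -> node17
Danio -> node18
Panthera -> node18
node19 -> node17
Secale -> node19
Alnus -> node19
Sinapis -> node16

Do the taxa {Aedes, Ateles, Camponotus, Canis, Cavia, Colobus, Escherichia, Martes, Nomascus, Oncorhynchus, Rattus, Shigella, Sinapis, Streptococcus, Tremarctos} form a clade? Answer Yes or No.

No

The MRCA of the listed taxa subtends (((((Cavia,(Escherichia,(Nomascus,Camponotus))),Ateles),(Rattus,((Canis,Streptococcus),(Colobus,Aedes)))),(Oncorhynchus,((Martes,Shigella),Tremarctos))),(((Danio,Panthera),(Secale,Alnus)),Sinapis)).
That clade also contains Alnus, Danio, Panthera, Secale, which are not in the proposed group, so the group is not monophyletic.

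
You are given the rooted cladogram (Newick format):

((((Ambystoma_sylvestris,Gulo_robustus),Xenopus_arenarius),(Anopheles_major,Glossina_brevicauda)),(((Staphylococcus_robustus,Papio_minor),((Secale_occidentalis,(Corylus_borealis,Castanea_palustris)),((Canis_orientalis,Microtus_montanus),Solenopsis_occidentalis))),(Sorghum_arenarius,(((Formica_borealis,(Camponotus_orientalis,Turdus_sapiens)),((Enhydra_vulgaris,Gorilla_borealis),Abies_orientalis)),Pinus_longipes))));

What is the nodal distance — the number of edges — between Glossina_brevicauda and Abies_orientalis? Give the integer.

9

The MRCA of Glossina_brevicauda and Abies_orientalis is the root of the tree.
From Glossina_brevicauda up to that node: 3 branches. From Abies_orientalis up to the same node: 6 branches. Total: 3 + 6 = 9.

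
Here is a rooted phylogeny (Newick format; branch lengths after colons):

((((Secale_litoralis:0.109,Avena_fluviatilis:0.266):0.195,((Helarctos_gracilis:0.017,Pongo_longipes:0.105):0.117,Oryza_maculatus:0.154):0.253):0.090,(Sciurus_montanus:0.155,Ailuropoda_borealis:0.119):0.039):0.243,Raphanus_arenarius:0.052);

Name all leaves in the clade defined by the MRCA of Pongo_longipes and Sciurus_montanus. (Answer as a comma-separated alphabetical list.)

Tracing Pongo_longipes: it sits inside (Helarctos_gracilis,Pongo_longipes).
Tracing Sciurus_montanus: it sits inside (Sciurus_montanus,Ailuropoda_borealis).
The smallest clade enclosing both is (((Secale_litoralis,Avena_fluviatilis),((Helarctos_gracilis,Pongo_longipes),Oryza_maculatus)),(Sciurus_montanus,Ailuropoda_borealis)); the answer is its 7 terminal taxa in alphabetical order.

Ailuropoda_borealis, Avena_fluviatilis, Helarctos_gracilis, Oryza_maculatus, Pongo_longipes, Sciurus_montanus, Secale_litoralis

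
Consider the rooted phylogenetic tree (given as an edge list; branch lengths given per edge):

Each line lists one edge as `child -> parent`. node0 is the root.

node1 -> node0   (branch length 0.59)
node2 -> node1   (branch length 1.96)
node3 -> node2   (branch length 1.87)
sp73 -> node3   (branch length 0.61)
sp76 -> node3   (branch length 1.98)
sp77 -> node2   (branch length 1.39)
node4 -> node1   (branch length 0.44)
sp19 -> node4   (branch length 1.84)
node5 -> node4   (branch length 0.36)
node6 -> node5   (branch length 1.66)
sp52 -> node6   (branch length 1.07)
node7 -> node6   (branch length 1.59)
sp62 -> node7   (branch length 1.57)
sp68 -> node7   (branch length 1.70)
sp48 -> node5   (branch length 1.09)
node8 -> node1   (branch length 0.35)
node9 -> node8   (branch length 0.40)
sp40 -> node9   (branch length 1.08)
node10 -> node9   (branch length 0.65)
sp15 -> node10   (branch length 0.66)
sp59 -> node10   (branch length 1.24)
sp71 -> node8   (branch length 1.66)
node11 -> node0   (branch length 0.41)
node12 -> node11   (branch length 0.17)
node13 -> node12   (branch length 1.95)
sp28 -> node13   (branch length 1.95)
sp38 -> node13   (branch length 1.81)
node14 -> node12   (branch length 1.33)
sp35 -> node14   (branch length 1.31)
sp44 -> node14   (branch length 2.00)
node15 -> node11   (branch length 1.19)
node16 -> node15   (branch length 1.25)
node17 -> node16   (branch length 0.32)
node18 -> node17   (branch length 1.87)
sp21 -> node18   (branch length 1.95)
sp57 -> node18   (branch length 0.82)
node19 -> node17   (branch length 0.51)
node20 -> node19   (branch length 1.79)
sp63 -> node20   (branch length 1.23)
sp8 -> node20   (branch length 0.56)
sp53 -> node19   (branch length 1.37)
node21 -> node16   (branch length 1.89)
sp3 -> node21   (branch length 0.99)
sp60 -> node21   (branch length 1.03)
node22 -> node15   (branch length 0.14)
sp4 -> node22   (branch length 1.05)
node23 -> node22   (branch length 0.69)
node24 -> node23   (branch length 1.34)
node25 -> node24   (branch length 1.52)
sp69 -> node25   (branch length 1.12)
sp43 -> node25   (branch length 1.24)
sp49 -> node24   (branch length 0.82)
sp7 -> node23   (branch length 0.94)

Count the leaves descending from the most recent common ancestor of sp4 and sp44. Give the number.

The MRCA of sp4 and sp44 is the node subtending (((sp28,sp38),(sp35,sp44)),((((sp21,sp57),((sp63,sp8),sp53)),(sp3,sp60)),(sp4,(((sp69,sp43),sp49),sp7)))).
That clade contains 16 terminal taxa: sp21, sp28, sp3, sp35, sp38, sp4, sp43, sp44, sp49, sp53, sp57, sp60, sp63, sp69, sp7, sp8.

16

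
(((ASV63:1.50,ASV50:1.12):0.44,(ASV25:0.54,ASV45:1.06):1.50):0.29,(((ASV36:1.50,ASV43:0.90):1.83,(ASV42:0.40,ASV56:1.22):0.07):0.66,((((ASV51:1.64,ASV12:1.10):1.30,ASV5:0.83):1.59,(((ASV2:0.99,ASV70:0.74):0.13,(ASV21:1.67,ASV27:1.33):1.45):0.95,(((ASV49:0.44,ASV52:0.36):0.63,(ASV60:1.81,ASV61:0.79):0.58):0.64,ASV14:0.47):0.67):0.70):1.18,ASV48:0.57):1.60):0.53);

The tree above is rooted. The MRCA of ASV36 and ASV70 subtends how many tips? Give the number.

The MRCA of ASV36 and ASV70 is the node subtending (((ASV36,ASV43),(ASV42,ASV56)),((((ASV51,ASV12),ASV5),(((ASV2,ASV70),(ASV21,ASV27)),(((ASV49,ASV52),(ASV60,ASV61)),ASV14))),ASV48)).
That clade contains 17 terminal taxa: ASV12, ASV14, ASV2, ASV21, ASV27, ASV36, ASV42, ASV43, ASV48, ASV49, ASV5, ASV51, ASV52, ASV56, ASV60, ASV61, ASV70.

17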